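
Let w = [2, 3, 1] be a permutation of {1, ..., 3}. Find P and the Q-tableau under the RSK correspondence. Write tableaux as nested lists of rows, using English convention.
Insert each entry of the permutation into P by Schensted row insertion, recording in Q the position of each new cell.

Insert 2: appended to row 1. P = [[2]].
Insert 3: appended to row 1. P = [[2, 3]].
Insert 1: 1 bumps 2 from row 1; 2 starts row 2. P = [[1, 3], [2]].

So P = [[1, 3], [2]], Q = [[1, 2], [3]].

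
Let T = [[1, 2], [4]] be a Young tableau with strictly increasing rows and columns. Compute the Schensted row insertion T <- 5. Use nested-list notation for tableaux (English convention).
[[1, 2, 5], [4]]

5 is larger than every entry of row 1, so it is appended to row 1. The new tableau is [[1, 2, 5], [4]].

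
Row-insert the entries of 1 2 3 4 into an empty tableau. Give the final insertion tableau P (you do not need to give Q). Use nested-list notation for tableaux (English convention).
Insert 1: appended to row 1. P = [[1]].
Insert 2: appended to row 1. P = [[1, 2]].
Insert 3: appended to row 1. P = [[1, 2, 3]].
Insert 4: appended to row 1. P = [[1, 2, 3, 4]].

So P = [[1, 2, 3, 4]].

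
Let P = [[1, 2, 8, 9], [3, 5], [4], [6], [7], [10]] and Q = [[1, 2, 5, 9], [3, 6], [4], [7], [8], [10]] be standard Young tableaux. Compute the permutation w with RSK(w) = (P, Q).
Reverse the RSK construction: for i from n down to 1, find the cell of Q containing i, remove the entry at that cell from P, and reverse-bump it up through P; the value ejected from row 1 is w(i).

Step i=10: Q has 10 at row 6, column 1; remove 10 from row 6 of P and reverse-bump: 10 enters row 5 and ejects 7; 7 enters row 4 and ejects 6; 6 enters row 3 and ejects 4; 4 enters row 2 and ejects 3; 3 enters row 1 and ejects 2. So w(10) = 2. P is now [[1, 3, 8, 9], [4, 5], [6], [7], [10]].
Step i=9: Q has 9 at row 1, column 4; remove that cell from P, ejecting 9. So w(9) = 9. P is now [[1, 3, 8], [4, 5], [6], [7], [10]].
Step i=8: Q has 8 at row 5, column 1; remove 10 from row 5 of P and reverse-bump: 10 enters row 4 and ejects 7; 7 enters row 3 and ejects 6; 6 enters row 2 and ejects 5; 5 enters row 1 and ejects 3. So w(8) = 3. P is now [[1, 5, 8], [4, 6], [7], [10]].
Step i=7: Q has 7 at row 4, column 1; remove 10 from row 4 of P and reverse-bump: 10 enters row 3 and ejects 7; 7 enters row 2 and ejects 6; 6 enters row 1 and ejects 5. So w(7) = 5. P is now [[1, 6, 8], [4, 7], [10]].
Step i=6: Q has 6 at row 2, column 2; remove 7 from row 2 of P and reverse-bump: 7 enters row 1 and ejects 6. So w(6) = 6. P is now [[1, 7, 8], [4], [10]].
Step i=5: Q has 5 at row 1, column 3; remove that cell from P, ejecting 8. So w(5) = 8. P is now [[1, 7], [4], [10]].
Step i=4: Q has 4 at row 3, column 1; remove 10 from row 3 of P and reverse-bump: 10 enters row 2 and ejects 4; 4 enters row 1 and ejects 1. So w(4) = 1. P is now [[4, 7], [10]].
Step i=3: Q has 3 at row 2, column 1; remove 10 from row 2 of P and reverse-bump: 10 enters row 1 and ejects 7. So w(3) = 7. P is now [[4, 10]].
Step i=2: Q has 2 at row 1, column 2; remove that cell from P, ejecting 10. So w(2) = 10. P is now [[4]].
Step i=1: Q has 1 at row 1, column 1; remove that cell from P, ejecting 4. So w(1) = 4. P is now [].

So w = 4 10 7 1 8 6 5 3 9 2.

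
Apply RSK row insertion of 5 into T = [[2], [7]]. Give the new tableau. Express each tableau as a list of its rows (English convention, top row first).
5 is larger than every entry of row 1, so it is appended to row 1. The new tableau is [[2, 5], [7]].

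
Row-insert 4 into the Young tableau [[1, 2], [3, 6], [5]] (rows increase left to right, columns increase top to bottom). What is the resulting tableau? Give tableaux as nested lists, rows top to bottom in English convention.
4 is larger than every entry of row 1, so it is appended to row 1. The new tableau is [[1, 2, 4], [3, 6], [5]].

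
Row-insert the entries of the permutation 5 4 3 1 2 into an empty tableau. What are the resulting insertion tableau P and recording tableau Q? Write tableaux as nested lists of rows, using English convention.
Insert each entry of the permutation into P by Schensted row insertion, recording in Q the position of each new cell.

Insert 5: appended to row 1. P = [[5]], Q = [[1]].
Insert 4: 4 bumps 5 from row 1; 5 starts row 2. P = [[4], [5]], Q = [[1], [2]].
Insert 3: 3 bumps 4 from row 1; 4 bumps 5 from row 2; 5 starts row 3. P = [[3], [4], [5]], Q = [[1], [2], [3]].
Insert 1: 1 bumps 3 from row 1; 3 bumps 4 from row 2; 4 bumps 5 from row 3; 5 starts row 4. P = [[1], [3], [4], [5]], Q = [[1], [2], [3], [4]].
Insert 2: appended to row 1. P = [[1, 2], [3], [4], [5]], Q = [[1, 5], [2], [3], [4]].

So P = [[1, 2], [3], [4], [5]], Q = [[1, 5], [2], [3], [4]].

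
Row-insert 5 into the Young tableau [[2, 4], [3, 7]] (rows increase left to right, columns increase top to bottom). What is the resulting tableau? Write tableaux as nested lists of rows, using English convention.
5 is larger than every entry of row 1, so it is appended to row 1. The new tableau is [[2, 4, 5], [3, 7]].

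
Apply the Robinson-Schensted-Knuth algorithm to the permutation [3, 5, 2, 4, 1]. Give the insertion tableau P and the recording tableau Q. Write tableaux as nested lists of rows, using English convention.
P = [[1, 4], [2, 5], [3]], Q = [[1, 2], [3, 4], [5]]

Insert each entry of the permutation into P by Schensted row insertion, recording in Q the position of each new cell.

Insert 3: appended to row 1. P = [[3]], Q = [[1]].
Insert 5: appended to row 1. P = [[3, 5]], Q = [[1, 2]].
Insert 2: 2 bumps 3 from row 1; 3 starts row 2. P = [[2, 5], [3]], Q = [[1, 2], [3]].
Insert 4: 4 bumps 5 from row 1; 5 appends to row 2. P = [[2, 4], [3, 5]], Q = [[1, 2], [3, 4]].
Insert 1: 1 bumps 2 from row 1; 2 bumps 3 from row 2; 3 starts row 3. P = [[1, 4], [2, 5], [3]], Q = [[1, 2], [3, 4], [5]].

So P = [[1, 4], [2, 5], [3]], Q = [[1, 2], [3, 4], [5]].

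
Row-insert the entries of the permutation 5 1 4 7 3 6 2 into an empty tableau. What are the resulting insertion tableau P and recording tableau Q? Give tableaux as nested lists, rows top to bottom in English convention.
P = [[1, 2, 6], [3, 7], [4], [5]], Q = [[1, 3, 4], [2, 6], [5], [7]]

Insert each entry of the permutation into P by Schensted row insertion, recording in Q the position of each new cell.

After inserting 5: P = [[5]].
After inserting 1: P = [[1], [5]].
After inserting 4: P = [[1, 4], [5]].
After inserting 7: P = [[1, 4, 7], [5]].
After inserting 3: P = [[1, 3, 7], [4], [5]].
After inserting 6: P = [[1, 3, 6], [4, 7], [5]].
After inserting 2: P = [[1, 2, 6], [3, 7], [4], [5]].

So P = [[1, 2, 6], [3, 7], [4], [5]], Q = [[1, 3, 4], [2, 6], [5], [7]].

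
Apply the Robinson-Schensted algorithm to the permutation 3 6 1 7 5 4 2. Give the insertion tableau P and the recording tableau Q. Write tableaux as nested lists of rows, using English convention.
P = [[1, 2, 7], [3, 4], [5], [6]], Q = [[1, 2, 4], [3, 5], [6], [7]]

Insert each entry of the permutation into P by Schensted row insertion, recording in Q the position of each new cell.

Insert 3: appended to row 1. P = [[3]], Q = [[1]].
Insert 6: appended to row 1. P = [[3, 6]], Q = [[1, 2]].
Insert 1: 1 bumps 3 from row 1; 3 starts row 2. P = [[1, 6], [3]], Q = [[1, 2], [3]].
Insert 7: appended to row 1. P = [[1, 6, 7], [3]], Q = [[1, 2, 4], [3]].
Insert 5: 5 bumps 6 from row 1; 6 appends to row 2. P = [[1, 5, 7], [3, 6]], Q = [[1, 2, 4], [3, 5]].
Insert 4: 4 bumps 5 from row 1; 5 bumps 6 from row 2; 6 starts row 3. P = [[1, 4, 7], [3, 5], [6]], Q = [[1, 2, 4], [3, 5], [6]].
Insert 2: 2 bumps 4 from row 1; 4 bumps 5 from row 2; 5 bumps 6 from row 3; 6 starts row 4. P = [[1, 2, 7], [3, 4], [5], [6]], Q = [[1, 2, 4], [3, 5], [6], [7]].

So P = [[1, 2, 7], [3, 4], [5], [6]], Q = [[1, 2, 4], [3, 5], [6], [7]].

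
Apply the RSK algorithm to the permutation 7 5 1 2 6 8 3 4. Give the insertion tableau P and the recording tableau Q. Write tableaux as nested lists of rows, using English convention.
Insert each entry of the permutation into P by Schensted row insertion, recording in Q the position of each new cell.

Insert 7: appended to row 1. P = [[7]].
Insert 5: 5 bumps 7 from row 1; 7 starts row 2. P = [[5], [7]].
Insert 1: 1 bumps 5 from row 1; 5 bumps 7 from row 2; 7 starts row 3. P = [[1], [5], [7]].
Insert 2: appended to row 1. P = [[1, 2], [5], [7]].
Insert 6: appended to row 1. P = [[1, 2, 6], [5], [7]].
Insert 8: appended to row 1. P = [[1, 2, 6, 8], [5], [7]].
Insert 3: 3 bumps 6 from row 1; 6 appends to row 2. P = [[1, 2, 3, 8], [5, 6], [7]].
Insert 4: 4 bumps 8 from row 1; 8 appends to row 2. P = [[1, 2, 3, 4], [5, 6, 8], [7]].

So P = [[1, 2, 3, 4], [5, 6, 8], [7]], Q = [[1, 4, 5, 6], [2, 7, 8], [3]].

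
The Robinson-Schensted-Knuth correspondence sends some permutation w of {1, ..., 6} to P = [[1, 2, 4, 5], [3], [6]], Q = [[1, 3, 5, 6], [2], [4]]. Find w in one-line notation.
6 1 3 2 4 5

Reverse the RSK construction: for i from n down to 1, find the cell of Q containing i, remove the entry at that cell from P, and reverse-bump it up through P; the value ejected from row 1 is w(i).

Step i=6: Q has 6 at row 1, column 4; remove that cell from P, ejecting 5. So w(6) = 5. P is now [[1, 2, 4], [3], [6]].
Step i=5: Q has 5 at row 1, column 3; remove that cell from P, ejecting 4. So w(5) = 4. P is now [[1, 2], [3], [6]].
Step i=4: Q has 4 at row 3, column 1; remove 6 from row 3 of P and reverse-bump: 6 enters row 2 and ejects 3; 3 enters row 1 and ejects 2. So w(4) = 2. P is now [[1, 3], [6]].
Step i=3: Q has 3 at row 1, column 2; remove that cell from P, ejecting 3. So w(3) = 3. P is now [[1], [6]].
Step i=2: Q has 2 at row 2, column 1; remove 6 from row 2 of P and reverse-bump: 6 enters row 1 and ejects 1. So w(2) = 1. P is now [[6]].
Step i=1: Q has 1 at row 1, column 1; remove that cell from P, ejecting 6. So w(1) = 6. P is now [].

So w = 6 1 3 2 4 5.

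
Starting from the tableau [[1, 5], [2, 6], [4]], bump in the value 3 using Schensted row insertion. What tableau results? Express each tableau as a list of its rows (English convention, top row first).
[[1, 3], [2, 5], [4, 6]]

In row 1, 3 replaces 5 (the leftmost entry greater than 3); 5 is bumped to row 2. In row 2, 5 replaces 6 (the leftmost entry greater than 5); 6 is bumped to row 3. 6 is appended to row 3. The new tableau is [[1, 3], [2, 5], [4, 6]].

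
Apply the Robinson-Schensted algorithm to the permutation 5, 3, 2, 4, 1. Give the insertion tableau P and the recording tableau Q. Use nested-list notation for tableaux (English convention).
Insert each entry of the permutation into P by Schensted row insertion, recording in Q the position of each new cell.

After inserting 5: P = [[5]].
After inserting 3: P = [[3], [5]].
After inserting 2: P = [[2], [3], [5]].
After inserting 4: P = [[2, 4], [3], [5]].
After inserting 1: P = [[1, 4], [2], [3], [5]].

So P = [[1, 4], [2], [3], [5]], Q = [[1, 4], [2], [3], [5]].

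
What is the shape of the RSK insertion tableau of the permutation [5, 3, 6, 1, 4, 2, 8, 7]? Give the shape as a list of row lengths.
[3, 3, 2]

Row-insert each entry into an empty tableau.

After inserting 5: P = [[5]].
After inserting 3: P = [[3], [5]].
After inserting 6: P = [[3, 6], [5]].
After inserting 1: P = [[1, 6], [3], [5]].
After inserting 4: P = [[1, 4], [3, 6], [5]].
After inserting 2: P = [[1, 2], [3, 4], [5, 6]].
After inserting 8: P = [[1, 2, 8], [3, 4], [5, 6]].
After inserting 7: P = [[1, 2, 7], [3, 4, 8], [5, 6]].

The final insertion tableau P = [[1, 2, 7], [3, 4, 8], [5, 6]] has shape [3, 3, 2].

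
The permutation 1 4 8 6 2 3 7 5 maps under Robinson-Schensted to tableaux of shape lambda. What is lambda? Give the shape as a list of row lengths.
[4, 3, 1]

RSK row insertion gives P = [[1, 2, 3, 5], [4, 6, 7], [8]], which has shape [4, 3, 1].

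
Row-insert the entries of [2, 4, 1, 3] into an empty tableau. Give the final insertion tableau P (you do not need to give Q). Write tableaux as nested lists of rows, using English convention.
After inserting 2: P = [[2]].
After inserting 4: P = [[2, 4]].
After inserting 1: P = [[1, 4], [2]].
After inserting 3: P = [[1, 3], [2, 4]].

So P = [[1, 3], [2, 4]].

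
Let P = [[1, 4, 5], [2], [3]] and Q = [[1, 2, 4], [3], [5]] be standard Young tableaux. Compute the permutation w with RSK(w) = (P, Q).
Reverse the RSK construction: for i from n down to 1, find the cell of Q containing i, remove the entry at that cell from P, and reverse-bump it up through P; the value ejected from row 1 is w(i).

Step i=5: Q has 5 at row 3, column 1; remove 3 from row 3 of P and reverse-bump: 3 enters row 2 and ejects 2; 2 enters row 1 and ejects 1. So w(5) = 1. P is now [[2, 4, 5], [3]].
Step i=4: Q has 4 at row 1, column 3; remove that cell from P, ejecting 5. So w(4) = 5. P is now [[2, 4], [3]].
Step i=3: Q has 3 at row 2, column 1; remove 3 from row 2 of P and reverse-bump: 3 enters row 1 and ejects 2. So w(3) = 2. P is now [[3, 4]].
Step i=2: Q has 2 at row 1, column 2; remove that cell from P, ejecting 4. So w(2) = 4. P is now [[3]].
Step i=1: Q has 1 at row 1, column 1; remove that cell from P, ejecting 3. So w(1) = 3. P is now [].

So w = 3 4 2 5 1.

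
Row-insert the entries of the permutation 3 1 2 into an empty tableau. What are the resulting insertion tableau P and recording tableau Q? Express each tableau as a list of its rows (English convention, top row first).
Insert each entry of the permutation into P by Schensted row insertion, recording in Q the position of each new cell.

Insert 3: appended to row 1. P = [[3]].
Insert 1: 1 bumps 3 from row 1; 3 starts row 2. P = [[1], [3]].
Insert 2: appended to row 1. P = [[1, 2], [3]].

So P = [[1, 2], [3]], Q = [[1, 3], [2]].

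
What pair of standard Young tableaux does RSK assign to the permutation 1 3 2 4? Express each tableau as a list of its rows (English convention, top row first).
P = [[1, 2, 4], [3]], Q = [[1, 2, 4], [3]]

Insert each entry of the permutation into P by Schensted row insertion, recording in Q the position of each new cell.

Insert 1: appended to row 1. P = [[1]].
Insert 3: appended to row 1. P = [[1, 3]].
Insert 2: 2 bumps 3 from row 1; 3 starts row 2. P = [[1, 2], [3]].
Insert 4: appended to row 1. P = [[1, 2, 4], [3]].

So P = [[1, 2, 4], [3]], Q = [[1, 2, 4], [3]].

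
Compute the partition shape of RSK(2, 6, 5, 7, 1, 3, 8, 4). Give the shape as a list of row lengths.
Row-insert each entry into an empty tableau.

After inserting 2: P = [[2]].
After inserting 6: P = [[2, 6]].
After inserting 5: P = [[2, 5], [6]].
After inserting 7: P = [[2, 5, 7], [6]].
After inserting 1: P = [[1, 5, 7], [2], [6]].
After inserting 3: P = [[1, 3, 7], [2, 5], [6]].
After inserting 8: P = [[1, 3, 7, 8], [2, 5], [6]].
After inserting 4: P = [[1, 3, 4, 8], [2, 5, 7], [6]].

The final insertion tableau P = [[1, 3, 4, 8], [2, 5, 7], [6]] has shape [4, 3, 1].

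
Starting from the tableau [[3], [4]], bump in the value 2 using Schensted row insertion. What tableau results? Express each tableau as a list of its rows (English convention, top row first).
[[2], [3], [4]]

In row 1, 2 replaces 3 (the leftmost entry greater than 2); 3 is bumped to row 2. In row 2, 3 replaces 4 (the leftmost entry greater than 3); 4 is bumped to row 3. 4 starts a new row 3. The new tableau is [[2], [3], [4]].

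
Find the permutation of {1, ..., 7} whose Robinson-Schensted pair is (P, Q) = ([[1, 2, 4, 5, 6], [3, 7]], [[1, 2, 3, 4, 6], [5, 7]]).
Reverse the RSK construction: for i from n down to 1, find the cell of Q containing i, remove the entry at that cell from P, and reverse-bump it up through P; the value ejected from row 1 is w(i).

Step i=7: Q has 7 at row 2, column 2; remove 7 from row 2 of P and reverse-bump: 7 enters row 1 and ejects 6. So w(7) = 6. P is now [[1, 2, 4, 5, 7], [3]].
Step i=6: Q has 6 at row 1, column 5; remove that cell from P, ejecting 7. So w(6) = 7. P is now [[1, 2, 4, 5], [3]].
Step i=5: Q has 5 at row 2, column 1; remove 3 from row 2 of P and reverse-bump: 3 enters row 1 and ejects 2. So w(5) = 2. P is now [[1, 3, 4, 5]].
Step i=4: Q has 4 at row 1, column 4; remove that cell from P, ejecting 5. So w(4) = 5. P is now [[1, 3, 4]].
Step i=3: Q has 3 at row 1, column 3; remove that cell from P, ejecting 4. So w(3) = 4. P is now [[1, 3]].
Step i=2: Q has 2 at row 1, column 2; remove that cell from P, ejecting 3. So w(2) = 3. P is now [[1]].
Step i=1: Q has 1 at row 1, column 1; remove that cell from P, ejecting 1. So w(1) = 1. P is now [].

So w = 1 3 4 5 2 7 6.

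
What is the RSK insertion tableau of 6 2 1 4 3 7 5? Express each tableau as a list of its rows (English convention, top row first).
Insert 6: appended to row 1. P = [[6]].
Insert 2: 2 bumps 6 from row 1; 6 starts row 2. P = [[2], [6]].
Insert 1: 1 bumps 2 from row 1; 2 bumps 6 from row 2; 6 starts row 3. P = [[1], [2], [6]].
Insert 4: appended to row 1. P = [[1, 4], [2], [6]].
Insert 3: 3 bumps 4 from row 1; 4 appends to row 2. P = [[1, 3], [2, 4], [6]].
Insert 7: appended to row 1. P = [[1, 3, 7], [2, 4], [6]].
Insert 5: 5 bumps 7 from row 1; 7 appends to row 2. P = [[1, 3, 5], [2, 4, 7], [6]].

So P = [[1, 3, 5], [2, 4, 7], [6]].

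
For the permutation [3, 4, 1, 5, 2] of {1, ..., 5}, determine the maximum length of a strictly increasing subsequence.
3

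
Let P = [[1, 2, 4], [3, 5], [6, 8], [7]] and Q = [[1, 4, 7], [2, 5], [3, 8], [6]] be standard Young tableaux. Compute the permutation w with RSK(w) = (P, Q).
Reverse the RSK construction: for i from n down to 1, find the cell of Q containing i, remove the entry at that cell from P, and reverse-bump it up through P; the value ejected from row 1 is w(i).

Step i=8: Q has 8 at row 3, column 2; remove 8 from row 3 of P and reverse-bump: 8 enters row 2 and ejects 5; 5 enters row 1 and ejects 4. So w(8) = 4. P is now [[1, 2, 5], [3, 8], [6], [7]].
Step i=7: Q has 7 at row 1, column 3; remove that cell from P, ejecting 5. So w(7) = 5. P is now [[1, 2], [3, 8], [6], [7]].
Step i=6: Q has 6 at row 4, column 1; remove 7 from row 4 of P and reverse-bump: 7 enters row 3 and ejects 6; 6 enters row 2 and ejects 3; 3 enters row 1 and ejects 2. So w(6) = 2. P is now [[1, 3], [6, 8], [7]].
Step i=5: Q has 5 at row 2, column 2; remove 8 from row 2 of P and reverse-bump: 8 enters row 1 and ejects 3. So w(5) = 3. P is now [[1, 8], [6], [7]].
Step i=4: Q has 4 at row 1, column 2; remove that cell from P, ejecting 8. So w(4) = 8. P is now [[1], [6], [7]].
Step i=3: Q has 3 at row 3, column 1; remove 7 from row 3 of P and reverse-bump: 7 enters row 2 and ejects 6; 6 enters row 1 and ejects 1. So w(3) = 1. P is now [[6], [7]].
Step i=2: Q has 2 at row 2, column 1; remove 7 from row 2 of P and reverse-bump: 7 enters row 1 and ejects 6. So w(2) = 6. P is now [[7]].
Step i=1: Q has 1 at row 1, column 1; remove that cell from P, ejecting 7. So w(1) = 7. P is now [].

So w = 7 6 1 8 3 2 5 4.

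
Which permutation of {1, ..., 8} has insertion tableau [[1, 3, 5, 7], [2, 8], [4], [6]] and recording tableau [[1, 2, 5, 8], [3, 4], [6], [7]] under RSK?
Reverse the RSK construction: for i from n down to 1, find the cell of Q containing i, remove the entry at that cell from P, and reverse-bump it up through P; the value ejected from row 1 is w(i).

Step i=8: Q has 8 at row 1, column 4; remove that cell from P, ejecting 7. So w(8) = 7. P is now [[1, 3, 5], [2, 8], [4], [6]].
Step i=7: Q has 7 at row 4, column 1; remove 6 from row 4 of P and reverse-bump: 6 enters row 3 and ejects 4; 4 enters row 2 and ejects 2; 2 enters row 1 and ejects 1. So w(7) = 1. P is now [[2, 3, 5], [4, 8], [6]].
Step i=6: Q has 6 at row 3, column 1; remove 6 from row 3 of P and reverse-bump: 6 enters row 2 and ejects 4; 4 enters row 1 and ejects 3. So w(6) = 3. P is now [[2, 4, 5], [6, 8]].
Step i=5: Q has 5 at row 1, column 3; remove that cell from P, ejecting 5. So w(5) = 5. P is now [[2, 4], [6, 8]].
Step i=4: Q has 4 at row 2, column 2; remove 8 from row 2 of P and reverse-bump: 8 enters row 1 and ejects 4. So w(4) = 4. P is now [[2, 8], [6]].
Step i=3: Q has 3 at row 2, column 1; remove 6 from row 2 of P and reverse-bump: 6 enters row 1 and ejects 2. So w(3) = 2. P is now [[6, 8]].
Step i=2: Q has 2 at row 1, column 2; remove that cell from P, ejecting 8. So w(2) = 8. P is now [[6]].
Step i=1: Q has 1 at row 1, column 1; remove that cell from P, ejecting 6. So w(1) = 6. P is now [].

So w = 6 8 2 4 5 3 1 7.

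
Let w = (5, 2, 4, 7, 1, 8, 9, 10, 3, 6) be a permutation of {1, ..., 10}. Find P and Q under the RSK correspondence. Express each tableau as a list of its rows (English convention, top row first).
Insert each entry of the permutation into P by Schensted row insertion, recording in Q the position of each new cell.

After inserting 5: P = [[5]].
After inserting 2: P = [[2], [5]].
After inserting 4: P = [[2, 4], [5]].
After inserting 7: P = [[2, 4, 7], [5]].
After inserting 1: P = [[1, 4, 7], [2], [5]].
After inserting 8: P = [[1, 4, 7, 8], [2], [5]].
After inserting 9: P = [[1, 4, 7, 8, 9], [2], [5]].
After inserting 10: P = [[1, 4, 7, 8, 9, 10], [2], [5]].
After inserting 3: P = [[1, 3, 7, 8, 9, 10], [2, 4], [5]].
After inserting 6: P = [[1, 3, 6, 8, 9, 10], [2, 4, 7], [5]].

So P = [[1, 3, 6, 8, 9, 10], [2, 4, 7], [5]], Q = [[1, 3, 4, 6, 7, 8], [2, 9, 10], [5]].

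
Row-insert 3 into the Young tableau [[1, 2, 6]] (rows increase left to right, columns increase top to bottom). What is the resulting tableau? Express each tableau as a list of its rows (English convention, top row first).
[[1, 2, 3], [6]]

In row 1, 3 replaces 6 (the leftmost entry greater than 3); 6 is bumped to row 2. 6 starts a new row 2. The new tableau is [[1, 2, 3], [6]].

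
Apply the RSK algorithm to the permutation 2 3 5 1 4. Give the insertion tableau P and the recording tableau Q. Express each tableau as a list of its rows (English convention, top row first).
P = [[1, 3, 4], [2, 5]], Q = [[1, 2, 3], [4, 5]]

Insert each entry of the permutation into P by Schensted row insertion, recording in Q the position of each new cell.

Insert 2: appended to row 1. P = [[2]].
Insert 3: appended to row 1. P = [[2, 3]].
Insert 5: appended to row 1. P = [[2, 3, 5]].
Insert 1: 1 bumps 2 from row 1; 2 starts row 2. P = [[1, 3, 5], [2]].
Insert 4: 4 bumps 5 from row 1; 5 appends to row 2. P = [[1, 3, 4], [2, 5]].

So P = [[1, 3, 4], [2, 5]], Q = [[1, 2, 3], [4, 5]].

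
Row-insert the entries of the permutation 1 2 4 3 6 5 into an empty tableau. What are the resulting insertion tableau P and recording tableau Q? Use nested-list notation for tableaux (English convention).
Insert each entry of the permutation into P by Schensted row insertion, recording in Q the position of each new cell.

Insert 1: appended to row 1. P = [[1]].
Insert 2: appended to row 1. P = [[1, 2]].
Insert 4: appended to row 1. P = [[1, 2, 4]].
Insert 3: 3 bumps 4 from row 1; 4 starts row 2. P = [[1, 2, 3], [4]].
Insert 6: appended to row 1. P = [[1, 2, 3, 6], [4]].
Insert 5: 5 bumps 6 from row 1; 6 appends to row 2. P = [[1, 2, 3, 5], [4, 6]].

So P = [[1, 2, 3, 5], [4, 6]], Q = [[1, 2, 3, 5], [4, 6]].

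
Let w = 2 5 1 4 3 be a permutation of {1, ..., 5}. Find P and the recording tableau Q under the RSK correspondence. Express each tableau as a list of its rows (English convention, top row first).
P = [[1, 3], [2, 4], [5]], Q = [[1, 2], [3, 4], [5]]

Insert each entry of the permutation into P by Schensted row insertion, recording in Q the position of each new cell.

After inserting 2: P = [[2]].
After inserting 5: P = [[2, 5]].
After inserting 1: P = [[1, 5], [2]].
After inserting 4: P = [[1, 4], [2, 5]].
After inserting 3: P = [[1, 3], [2, 4], [5]].

So P = [[1, 3], [2, 4], [5]], Q = [[1, 2], [3, 4], [5]].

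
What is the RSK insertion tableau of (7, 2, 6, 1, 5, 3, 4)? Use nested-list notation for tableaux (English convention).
Insert 7: appended to row 1. P = [[7]].
Insert 2: 2 bumps 7 from row 1; 7 starts row 2. P = [[2], [7]].
Insert 6: appended to row 1. P = [[2, 6], [7]].
Insert 1: 1 bumps 2 from row 1; 2 bumps 7 from row 2; 7 starts row 3. P = [[1, 6], [2], [7]].
Insert 5: 5 bumps 6 from row 1; 6 appends to row 2. P = [[1, 5], [2, 6], [7]].
Insert 3: 3 bumps 5 from row 1; 5 bumps 6 from row 2; 6 bumps 7 from row 3; 7 starts row 4. P = [[1, 3], [2, 5], [6], [7]].
Insert 4: appended to row 1. P = [[1, 3, 4], [2, 5], [6], [7]].

So P = [[1, 3, 4], [2, 5], [6], [7]].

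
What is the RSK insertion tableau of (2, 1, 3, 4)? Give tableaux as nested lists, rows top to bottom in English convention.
P = [[1, 3, 4], [2]]

Insert 2: appended to row 1. P = [[2]].
Insert 1: 1 bumps 2 from row 1; 2 starts row 2. P = [[1], [2]].
Insert 3: appended to row 1. P = [[1, 3], [2]].
Insert 4: appended to row 1. P = [[1, 3, 4], [2]].

So P = [[1, 3, 4], [2]].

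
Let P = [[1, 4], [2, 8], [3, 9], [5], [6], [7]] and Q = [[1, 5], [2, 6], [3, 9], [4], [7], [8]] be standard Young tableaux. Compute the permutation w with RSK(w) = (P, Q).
Reverse the RSK construction: for i from n down to 1, find the cell of Q containing i, remove the entry at that cell from P, and reverse-bump it up through P; the value ejected from row 1 is w(i).

Step i=9: Q has 9 at row 3, column 2; remove 9 from row 3 of P and reverse-bump: 9 enters row 2 and ejects 8; 8 enters row 1 and ejects 4. So w(9) = 4. P is now [[1, 8], [2, 9], [3], [5], [6], [7]].
Step i=8: Q has 8 at row 6, column 1; remove 7 from row 6 of P and reverse-bump: 7 enters row 5 and ejects 6; 6 enters row 4 and ejects 5; 5 enters row 3 and ejects 3; 3 enters row 2 and ejects 2; 2 enters row 1 and ejects 1. So w(8) = 1. P is now [[2, 8], [3, 9], [5], [6], [7]].
Step i=7: Q has 7 at row 5, column 1; remove 7 from row 5 of P and reverse-bump: 7 enters row 4 and ejects 6; 6 enters row 3 and ejects 5; 5 enters row 2 and ejects 3; 3 enters row 1 and ejects 2. So w(7) = 2. P is now [[3, 8], [5, 9], [6], [7]].
Step i=6: Q has 6 at row 2, column 2; remove 9 from row 2 of P and reverse-bump: 9 enters row 1 and ejects 8. So w(6) = 8. P is now [[3, 9], [5], [6], [7]].
Step i=5: Q has 5 at row 1, column 2; remove that cell from P, ejecting 9. So w(5) = 9. P is now [[3], [5], [6], [7]].
Step i=4: Q has 4 at row 4, column 1; remove 7 from row 4 of P and reverse-bump: 7 enters row 3 and ejects 6; 6 enters row 2 and ejects 5; 5 enters row 1 and ejects 3. So w(4) = 3. P is now [[5], [6], [7]].
Step i=3: Q has 3 at row 3, column 1; remove 7 from row 3 of P and reverse-bump: 7 enters row 2 and ejects 6; 6 enters row 1 and ejects 5. So w(3) = 5. P is now [[6], [7]].
Step i=2: Q has 2 at row 2, column 1; remove 7 from row 2 of P and reverse-bump: 7 enters row 1 and ejects 6. So w(2) = 6. P is now [[7]].
Step i=1: Q has 1 at row 1, column 1; remove that cell from P, ejecting 7. So w(1) = 7. P is now [].

So w = 7 6 5 3 9 8 2 1 4.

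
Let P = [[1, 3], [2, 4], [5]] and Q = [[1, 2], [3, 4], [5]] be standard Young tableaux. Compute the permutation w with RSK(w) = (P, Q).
2 5 1 4 3

Reverse the RSK construction: for i from n down to 1, find the cell of Q containing i, remove the entry at that cell from P, and reverse-bump it up through P; the value ejected from row 1 is w(i).

Step i=5: Q has 5 at row 3, column 1; remove 5 from row 3 of P and reverse-bump: 5 enters row 2 and ejects 4; 4 enters row 1 and ejects 3. So w(5) = 3. P is now [[1, 4], [2, 5]].
Step i=4: Q has 4 at row 2, column 2; remove 5 from row 2 of P and reverse-bump: 5 enters row 1 and ejects 4. So w(4) = 4. P is now [[1, 5], [2]].
Step i=3: Q has 3 at row 2, column 1; remove 2 from row 2 of P and reverse-bump: 2 enters row 1 and ejects 1. So w(3) = 1. P is now [[2, 5]].
Step i=2: Q has 2 at row 1, column 2; remove that cell from P, ejecting 5. So w(2) = 5. P is now [[2]].
Step i=1: Q has 1 at row 1, column 1; remove that cell from P, ejecting 2. So w(1) = 2. P is now [].

So w = 2 5 1 4 3.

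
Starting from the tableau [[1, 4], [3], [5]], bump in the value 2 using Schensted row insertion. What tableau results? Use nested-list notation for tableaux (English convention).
[[1, 2], [3, 4], [5]]

In row 1, 2 replaces 4 (the leftmost entry greater than 2); 4 is bumped to row 2. 4 is appended to row 2. The new tableau is [[1, 2], [3, 4], [5]].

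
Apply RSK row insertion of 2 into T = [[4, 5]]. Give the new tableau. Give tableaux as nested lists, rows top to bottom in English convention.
In row 1, 2 replaces 4 (the leftmost entry greater than 2); 4 is bumped to row 2. 4 starts a new row 2. The new tableau is [[2, 5], [4]].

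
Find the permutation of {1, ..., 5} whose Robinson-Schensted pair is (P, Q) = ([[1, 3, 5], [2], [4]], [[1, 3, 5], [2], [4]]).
Reverse the RSK construction: for i from n down to 1, find the cell of Q containing i, remove the entry at that cell from P, and reverse-bump it up through P; the value ejected from row 1 is w(i).

Step i=5: Q has 5 at row 1, column 3; remove that cell from P, ejecting 5. So w(5) = 5. P is now [[1, 3], [2], [4]].
Step i=4: Q has 4 at row 3, column 1; remove 4 from row 3 of P and reverse-bump: 4 enters row 2 and ejects 2; 2 enters row 1 and ejects 1. So w(4) = 1. P is now [[2, 3], [4]].
Step i=3: Q has 3 at row 1, column 2; remove that cell from P, ejecting 3. So w(3) = 3. P is now [[2], [4]].
Step i=2: Q has 2 at row 2, column 1; remove 4 from row 2 of P and reverse-bump: 4 enters row 1 and ejects 2. So w(2) = 2. P is now [[4]].
Step i=1: Q has 1 at row 1, column 1; remove that cell from P, ejecting 4. So w(1) = 4. P is now [].

So w = 4 2 3 1 5.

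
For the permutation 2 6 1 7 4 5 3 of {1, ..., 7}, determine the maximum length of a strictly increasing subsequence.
3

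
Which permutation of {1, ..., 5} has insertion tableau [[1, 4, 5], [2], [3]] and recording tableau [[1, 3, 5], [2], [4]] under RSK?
3 2 4 1 5

Reverse the RSK construction: for i from n down to 1, find the cell of Q containing i, remove the entry at that cell from P, and reverse-bump it up through P; the value ejected from row 1 is w(i).

Step i=5: Q has 5 at row 1, column 3; remove that cell from P, ejecting 5. So w(5) = 5. P is now [[1, 4], [2], [3]].
Step i=4: Q has 4 at row 3, column 1; remove 3 from row 3 of P and reverse-bump: 3 enters row 2 and ejects 2; 2 enters row 1 and ejects 1. So w(4) = 1. P is now [[2, 4], [3]].
Step i=3: Q has 3 at row 1, column 2; remove that cell from P, ejecting 4. So w(3) = 4. P is now [[2], [3]].
Step i=2: Q has 2 at row 2, column 1; remove 3 from row 2 of P and reverse-bump: 3 enters row 1 and ejects 2. So w(2) = 2. P is now [[3]].
Step i=1: Q has 1 at row 1, column 1; remove that cell from P, ejecting 3. So w(1) = 3. P is now [].

So w = 3 2 4 1 5.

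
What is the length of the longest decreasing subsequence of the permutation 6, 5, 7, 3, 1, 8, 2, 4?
4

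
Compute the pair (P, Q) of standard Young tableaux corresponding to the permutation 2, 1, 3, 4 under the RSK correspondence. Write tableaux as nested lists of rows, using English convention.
P = [[1, 3, 4], [2]], Q = [[1, 3, 4], [2]]

Insert each entry of the permutation into P by Schensted row insertion, recording in Q the position of each new cell.

Insert 2: appended to row 1. P = [[2]], Q = [[1]].
Insert 1: 1 bumps 2 from row 1; 2 starts row 2. P = [[1], [2]], Q = [[1], [2]].
Insert 3: appended to row 1. P = [[1, 3], [2]], Q = [[1, 3], [2]].
Insert 4: appended to row 1. P = [[1, 3, 4], [2]], Q = [[1, 3, 4], [2]].

So P = [[1, 3, 4], [2]], Q = [[1, 3, 4], [2]].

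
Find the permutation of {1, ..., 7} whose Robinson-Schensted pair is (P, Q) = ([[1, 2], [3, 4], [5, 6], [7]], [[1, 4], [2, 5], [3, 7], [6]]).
Reverse RSK: for i = n, n-1, ..., 1, locate i in Q, remove the corresponding corner cell from P, and reverse-bump its entry up through P; the value ejected from row 1 is w(i).

So w = 7 5 3 6 4 1 2.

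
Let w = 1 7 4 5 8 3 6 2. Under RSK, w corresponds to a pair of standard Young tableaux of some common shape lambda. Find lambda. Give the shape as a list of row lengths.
Row-insert each entry into an empty tableau.

After inserting 1: P = [[1]].
After inserting 7: P = [[1, 7]].
After inserting 4: P = [[1, 4], [7]].
After inserting 5: P = [[1, 4, 5], [7]].
After inserting 8: P = [[1, 4, 5, 8], [7]].
After inserting 3: P = [[1, 3, 5, 8], [4], [7]].
After inserting 6: P = [[1, 3, 5, 6], [4, 8], [7]].
After inserting 2: P = [[1, 2, 5, 6], [3, 8], [4], [7]].

The final insertion tableau P = [[1, 2, 5, 6], [3, 8], [4], [7]] has shape [4, 2, 1, 1].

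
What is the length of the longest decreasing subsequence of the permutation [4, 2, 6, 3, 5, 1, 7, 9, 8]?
3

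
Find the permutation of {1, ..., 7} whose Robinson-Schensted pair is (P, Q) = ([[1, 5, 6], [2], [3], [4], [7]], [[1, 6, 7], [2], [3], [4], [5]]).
7 4 3 2 1 5 6

Reverse RSK: for i = n, n-1, ..., 1, locate i in Q, remove the corresponding corner cell from P, and reverse-bump its entry up through P; the value ejected from row 1 is w(i).

So w = 7 4 3 2 1 5 6.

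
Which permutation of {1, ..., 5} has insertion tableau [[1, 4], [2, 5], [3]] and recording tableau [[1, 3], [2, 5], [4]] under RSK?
Reverse the RSK construction: for i from n down to 1, find the cell of Q containing i, remove the entry at that cell from P, and reverse-bump it up through P; the value ejected from row 1 is w(i).

Step i=5: Q has 5 at row 2, column 2; remove 5 from row 2 of P and reverse-bump: 5 enters row 1 and ejects 4. So w(5) = 4. P is now [[1, 5], [2], [3]].
Step i=4: Q has 4 at row 3, column 1; remove 3 from row 3 of P and reverse-bump: 3 enters row 2 and ejects 2; 2 enters row 1 and ejects 1. So w(4) = 1. P is now [[2, 5], [3]].
Step i=3: Q has 3 at row 1, column 2; remove that cell from P, ejecting 5. So w(3) = 5. P is now [[2], [3]].
Step i=2: Q has 2 at row 2, column 1; remove 3 from row 2 of P and reverse-bump: 3 enters row 1 and ejects 2. So w(2) = 2. P is now [[3]].
Step i=1: Q has 1 at row 1, column 1; remove that cell from P, ejecting 3. So w(1) = 3. P is now [].

So w = 3 2 5 1 4.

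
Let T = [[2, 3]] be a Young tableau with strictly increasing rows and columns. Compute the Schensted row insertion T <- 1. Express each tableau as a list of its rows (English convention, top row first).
In row 1, 1 replaces 2 (the leftmost entry greater than 1); 2 is bumped to row 2. 2 starts a new row 2. The new tableau is [[1, 3], [2]].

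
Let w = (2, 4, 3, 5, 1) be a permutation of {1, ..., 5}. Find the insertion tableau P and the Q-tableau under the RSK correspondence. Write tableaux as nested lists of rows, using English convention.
Insert each entry of the permutation into P by Schensted row insertion, recording in Q the position of each new cell.

Insert 2: appended to row 1. P = [[2]], Q = [[1]].
Insert 4: appended to row 1. P = [[2, 4]], Q = [[1, 2]].
Insert 3: 3 bumps 4 from row 1; 4 starts row 2. P = [[2, 3], [4]], Q = [[1, 2], [3]].
Insert 5: appended to row 1. P = [[2, 3, 5], [4]], Q = [[1, 2, 4], [3]].
Insert 1: 1 bumps 2 from row 1; 2 bumps 4 from row 2; 4 starts row 3. P = [[1, 3, 5], [2], [4]], Q = [[1, 2, 4], [3], [5]].

So P = [[1, 3, 5], [2], [4]], Q = [[1, 2, 4], [3], [5]].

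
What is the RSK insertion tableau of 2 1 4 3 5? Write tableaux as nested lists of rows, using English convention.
Insert 2: appended to row 1. P = [[2]].
Insert 1: 1 bumps 2 from row 1; 2 starts row 2. P = [[1], [2]].
Insert 4: appended to row 1. P = [[1, 4], [2]].
Insert 3: 3 bumps 4 from row 1; 4 appends to row 2. P = [[1, 3], [2, 4]].
Insert 5: appended to row 1. P = [[1, 3, 5], [2, 4]].

So P = [[1, 3, 5], [2, 4]].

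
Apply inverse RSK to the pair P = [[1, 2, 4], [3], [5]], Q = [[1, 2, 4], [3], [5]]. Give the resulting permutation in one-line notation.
Reverse the RSK construction: for i from n down to 1, find the cell of Q containing i, remove the entry at that cell from P, and reverse-bump it up through P; the value ejected from row 1 is w(i).

Step i=5: Q has 5 at row 3, column 1; remove 5 from row 3 of P and reverse-bump: 5 enters row 2 and ejects 3; 3 enters row 1 and ejects 2. So w(5) = 2. P is now [[1, 3, 4], [5]].
Step i=4: Q has 4 at row 1, column 3; remove that cell from P, ejecting 4. So w(4) = 4. P is now [[1, 3], [5]].
Step i=3: Q has 3 at row 2, column 1; remove 5 from row 2 of P and reverse-bump: 5 enters row 1 and ejects 3. So w(3) = 3. P is now [[1, 5]].
Step i=2: Q has 2 at row 1, column 2; remove that cell from P, ejecting 5. So w(2) = 5. P is now [[1]].
Step i=1: Q has 1 at row 1, column 1; remove that cell from P, ejecting 1. So w(1) = 1. P is now [].

So w = 1 5 3 4 2.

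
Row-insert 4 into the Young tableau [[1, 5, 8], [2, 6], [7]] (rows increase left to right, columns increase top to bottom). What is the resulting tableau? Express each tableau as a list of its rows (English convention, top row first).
[[1, 4, 8], [2, 5], [6], [7]]

In row 1, 4 replaces 5 (the leftmost entry greater than 4); 5 is bumped to row 2. In row 2, 5 replaces 6 (the leftmost entry greater than 5); 6 is bumped to row 3. In row 3, 6 replaces 7 (the leftmost entry greater than 6); 7 is bumped to row 4. 7 starts a new row 4. The new tableau is [[1, 4, 8], [2, 5], [6], [7]].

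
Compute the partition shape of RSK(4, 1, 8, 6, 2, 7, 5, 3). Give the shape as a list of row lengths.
[3, 3, 1, 1]

Row-insert each entry into an empty tableau.

After inserting 4: P = [[4]].
After inserting 1: P = [[1], [4]].
After inserting 8: P = [[1, 8], [4]].
After inserting 6: P = [[1, 6], [4, 8]].
After inserting 2: P = [[1, 2], [4, 6], [8]].
After inserting 7: P = [[1, 2, 7], [4, 6], [8]].
After inserting 5: P = [[1, 2, 5], [4, 6, 7], [8]].
After inserting 3: P = [[1, 2, 3], [4, 5, 7], [6], [8]].

The final insertion tableau P = [[1, 2, 3], [4, 5, 7], [6], [8]] has shape [3, 3, 1, 1].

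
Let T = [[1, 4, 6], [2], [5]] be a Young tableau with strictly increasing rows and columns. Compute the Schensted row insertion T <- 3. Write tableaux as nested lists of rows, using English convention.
[[1, 3, 6], [2, 4], [5]]

In row 1, 3 replaces 4 (the leftmost entry greater than 3); 4 is bumped to row 2. 4 is appended to row 2. The new tableau is [[1, 3, 6], [2, 4], [5]].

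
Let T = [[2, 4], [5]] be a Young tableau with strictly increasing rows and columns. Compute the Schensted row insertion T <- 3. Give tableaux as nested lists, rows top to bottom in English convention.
In row 1, 3 replaces 4 (the leftmost entry greater than 3); 4 is bumped to row 2. In row 2, 4 replaces 5 (the leftmost entry greater than 4); 5 is bumped to row 3. 5 starts a new row 3. The new tableau is [[2, 3], [4], [5]].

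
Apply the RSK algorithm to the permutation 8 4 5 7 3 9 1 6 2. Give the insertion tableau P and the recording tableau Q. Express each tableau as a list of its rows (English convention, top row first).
P = [[1, 2, 6, 9], [3, 5], [4, 7], [8]], Q = [[1, 3, 4, 6], [2, 8], [5, 9], [7]]

Insert each entry of the permutation into P by Schensted row insertion, recording in Q the position of each new cell.

Insert 8: appended to row 1. P = [[8]].
Insert 4: 4 bumps 8 from row 1; 8 starts row 2. P = [[4], [8]].
Insert 5: appended to row 1. P = [[4, 5], [8]].
Insert 7: appended to row 1. P = [[4, 5, 7], [8]].
Insert 3: 3 bumps 4 from row 1; 4 bumps 8 from row 2; 8 starts row 3. P = [[3, 5, 7], [4], [8]].
Insert 9: appended to row 1. P = [[3, 5, 7, 9], [4], [8]].
Insert 1: 1 bumps 3 from row 1; 3 bumps 4 from row 2; 4 bumps 8 from row 3; 8 starts row 4. P = [[1, 5, 7, 9], [3], [4], [8]].
Insert 6: 6 bumps 7 from row 1; 7 appends to row 2. P = [[1, 5, 6, 9], [3, 7], [4], [8]].
Insert 2: 2 bumps 5 from row 1; 5 bumps 7 from row 2; 7 appends to row 3. P = [[1, 2, 6, 9], [3, 5], [4, 7], [8]].

So P = [[1, 2, 6, 9], [3, 5], [4, 7], [8]], Q = [[1, 3, 4, 6], [2, 8], [5, 9], [7]].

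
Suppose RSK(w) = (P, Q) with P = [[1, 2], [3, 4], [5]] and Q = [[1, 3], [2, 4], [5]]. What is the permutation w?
3 1 5 4 2

Reverse the RSK construction: for i from n down to 1, find the cell of Q containing i, remove the entry at that cell from P, and reverse-bump it up through P; the value ejected from row 1 is w(i).

Step i=5: Q has 5 at row 3, column 1; remove 5 from row 3 of P and reverse-bump: 5 enters row 2 and ejects 4; 4 enters row 1 and ejects 2. So w(5) = 2. P is now [[1, 4], [3, 5]].
Step i=4: Q has 4 at row 2, column 2; remove 5 from row 2 of P and reverse-bump: 5 enters row 1 and ejects 4. So w(4) = 4. P is now [[1, 5], [3]].
Step i=3: Q has 3 at row 1, column 2; remove that cell from P, ejecting 5. So w(3) = 5. P is now [[1], [3]].
Step i=2: Q has 2 at row 2, column 1; remove 3 from row 2 of P and reverse-bump: 3 enters row 1 and ejects 1. So w(2) = 1. P is now [[3]].
Step i=1: Q has 1 at row 1, column 1; remove that cell from P, ejecting 3. So w(1) = 3. P is now [].

So w = 3 1 5 4 2.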